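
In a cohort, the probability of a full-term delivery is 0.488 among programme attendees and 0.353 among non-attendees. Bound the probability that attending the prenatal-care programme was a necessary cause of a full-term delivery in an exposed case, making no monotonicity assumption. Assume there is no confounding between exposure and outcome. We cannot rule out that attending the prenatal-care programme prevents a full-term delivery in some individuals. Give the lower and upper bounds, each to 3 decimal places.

Let p₁ = 0.488, p₀ = 0.353.
Under exogeneity alone the bounds on PN are max{0,(p₁−p₀)/p₁} ≤ PN ≤ min{1,(1−p₀)/p₁}.
  lower = (p₁ − p₀)/p₁ = 0.135 / 0.488 ≈ 0.2766
  upper = min{1, (1 − p₀)/p₁} = 0.647 / 0.488 ≈ 1.3258 → capped at 1

0.277 ≤ PN ≤ 1.000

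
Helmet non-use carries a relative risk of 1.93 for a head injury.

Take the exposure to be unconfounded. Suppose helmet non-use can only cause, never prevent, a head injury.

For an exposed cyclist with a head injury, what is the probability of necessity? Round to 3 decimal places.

PN ≈ 0.482

Under exogeneity and monotonicity, PN = (RR − 1) / RR = 1 − 1/RR.
PN = (1.93 − 1) / 1.93 = 0.93 / 1.93 ≈ 0.4819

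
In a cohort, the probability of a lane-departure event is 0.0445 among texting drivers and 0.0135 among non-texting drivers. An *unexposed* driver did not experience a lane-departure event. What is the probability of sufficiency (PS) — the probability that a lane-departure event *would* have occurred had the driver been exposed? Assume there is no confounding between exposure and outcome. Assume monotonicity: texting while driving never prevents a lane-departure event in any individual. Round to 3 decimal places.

PS ≈ 0.031

Let p₁ = 0.0445, p₀ = 0.0135.
Under exogeneity and monotonicity, PS = (p₁ − p₀) / (1 − p₀).
PS = (0.0445 − 0.0135) / (1 − 0.0135) = 0.031 / 0.9865 ≈ 0.0314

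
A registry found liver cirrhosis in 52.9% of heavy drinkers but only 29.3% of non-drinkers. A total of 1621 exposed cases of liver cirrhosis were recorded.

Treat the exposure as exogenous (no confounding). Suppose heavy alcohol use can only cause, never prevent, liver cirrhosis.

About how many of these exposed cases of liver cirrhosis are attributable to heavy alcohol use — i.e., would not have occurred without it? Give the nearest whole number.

p₁ = 0.529, p₀ = 0.293.
PN = (p₁ − p₀)/p₁ = (0.529 − 0.293) / 0.529 ≈ 0.44612.
Attributable cases ≈ PN × (exposed cases) = 0.44612 × 1621 ≈ 723.17.

about 723 cases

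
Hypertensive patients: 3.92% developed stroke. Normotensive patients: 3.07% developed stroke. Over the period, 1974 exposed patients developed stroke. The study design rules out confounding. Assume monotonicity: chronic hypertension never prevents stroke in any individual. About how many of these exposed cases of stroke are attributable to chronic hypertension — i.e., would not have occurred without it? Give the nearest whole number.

about 428 cases

p₁ = 0.0392, p₀ = 0.0307.
PN = (p₁ − p₀)/p₁ = (0.0392 − 0.0307) / 0.0392 ≈ 0.21684.
Attributable cases ≈ PN × (exposed cases) = 0.21684 × 1974 ≈ 428.04.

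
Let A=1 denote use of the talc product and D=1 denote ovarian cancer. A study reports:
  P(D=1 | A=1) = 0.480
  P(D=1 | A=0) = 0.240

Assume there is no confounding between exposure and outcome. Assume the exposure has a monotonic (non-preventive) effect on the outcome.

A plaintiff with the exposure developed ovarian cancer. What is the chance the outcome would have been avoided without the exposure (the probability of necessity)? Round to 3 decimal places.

PN ≈ 0.500

Let p₁ = 0.48, p₀ = 0.24.
Under exogeneity and monotonicity, PN = (p₁ − p₀) / p₁.
PN = (0.48 − 0.24) / 0.48 = 0.24 / 0.48 ≈ 0.5000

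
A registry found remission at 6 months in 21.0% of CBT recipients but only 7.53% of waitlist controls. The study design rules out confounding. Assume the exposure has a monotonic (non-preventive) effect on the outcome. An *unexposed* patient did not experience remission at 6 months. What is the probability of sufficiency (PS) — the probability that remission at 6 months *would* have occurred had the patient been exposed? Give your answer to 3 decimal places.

p₁ = 0.21, p₀ = 0.0753.
Under exogeneity and monotonicity, PS = (p₁ − p₀) / (1 − p₀).
PS = (0.21 − 0.0753) / (1 − 0.0753) = 0.1347 / 0.9247 ≈ 0.1457

PS ≈ 0.146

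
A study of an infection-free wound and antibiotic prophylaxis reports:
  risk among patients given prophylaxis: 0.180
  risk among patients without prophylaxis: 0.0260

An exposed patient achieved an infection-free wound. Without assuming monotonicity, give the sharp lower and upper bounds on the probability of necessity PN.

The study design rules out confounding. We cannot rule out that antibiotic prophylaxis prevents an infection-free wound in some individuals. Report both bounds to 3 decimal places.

Let p₁ = 0.18, p₀ = 0.026.
Under exogeneity alone the bounds on PN are max{0,(p₁−p₀)/p₁} ≤ PN ≤ min{1,(1−p₀)/p₁}.
  lower = (p₁ − p₀)/p₁ = 0.154 / 0.18 ≈ 0.8556
  upper = min{1, (1 − p₀)/p₁} = 0.974 / 0.18 ≈ 5.4111 → capped at 1

0.856 ≤ PN ≤ 1.000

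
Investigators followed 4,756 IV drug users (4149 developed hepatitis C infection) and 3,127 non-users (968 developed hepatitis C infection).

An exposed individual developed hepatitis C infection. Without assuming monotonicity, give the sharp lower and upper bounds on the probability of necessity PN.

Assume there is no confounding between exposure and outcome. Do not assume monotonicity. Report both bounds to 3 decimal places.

p₁ = P(outcome | exposed) = 4149/4756 = 0.87237
p₀ = P(outcome | unexposed) = 968/3127 = 0.30956
Under exogeneity alone the bounds on PN are max{0,(p₁−p₀)/p₁} ≤ PN ≤ min{1,(1−p₀)/p₁}.
  lower = (p₁ − p₀)/p₁ = 0.56281 / 0.87237 ≈ 0.6451
  upper = min{1, (1 − p₀)/p₁} = 0.69044 / 0.87237 ≈ 0.7914

0.645 ≤ PN ≤ 0.791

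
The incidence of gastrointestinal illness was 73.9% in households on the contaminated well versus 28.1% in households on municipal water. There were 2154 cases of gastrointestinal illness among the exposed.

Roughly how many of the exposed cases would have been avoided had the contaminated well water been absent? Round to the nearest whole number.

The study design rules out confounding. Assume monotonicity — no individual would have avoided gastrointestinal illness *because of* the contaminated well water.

about 1335 cases

p₁ = 0.739, p₀ = 0.281.
PN = (p₁ − p₀)/p₁ = (0.739 − 0.281) / 0.739 ≈ 0.61976.
Attributable cases ≈ PN × (exposed cases) = 0.61976 × 2154 ≈ 1334.96.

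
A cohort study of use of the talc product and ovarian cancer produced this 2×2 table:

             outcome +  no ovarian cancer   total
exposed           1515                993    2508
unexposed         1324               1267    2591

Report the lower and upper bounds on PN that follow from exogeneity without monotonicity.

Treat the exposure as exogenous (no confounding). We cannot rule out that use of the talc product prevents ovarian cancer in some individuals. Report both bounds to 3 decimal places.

0.154 ≤ PN ≤ 0.810

p₁ = P(outcome | exposed) = 1515/2508 = 0.60407
p₀ = P(outcome | unexposed) = 1324/2591 = 0.511
Under exogeneity alone the bounds on PN are max{0,(p₁−p₀)/p₁} ≤ PN ≤ min{1,(1−p₀)/p₁}.
  lower = (p₁ − p₀)/p₁ = 0.093067 / 0.60407 ≈ 0.1541
  upper = min{1, (1 − p₀)/p₁} = 0.489 / 0.60407 ≈ 0.8095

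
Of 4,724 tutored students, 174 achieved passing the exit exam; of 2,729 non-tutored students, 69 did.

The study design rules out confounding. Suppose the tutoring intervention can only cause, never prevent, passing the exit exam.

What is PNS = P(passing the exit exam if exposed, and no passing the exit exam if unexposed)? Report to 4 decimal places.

p₁ = P(outcome | exposed) = 174/4724 = 0.036833
p₀ = P(outcome | unexposed) = 69/2729 = 0.025284
Under exogeneity and monotonicity, PNS = p₁ − p₀.
PNS = 0.036833 − 0.025284 = 0.011549

PNS ≈ 0.0115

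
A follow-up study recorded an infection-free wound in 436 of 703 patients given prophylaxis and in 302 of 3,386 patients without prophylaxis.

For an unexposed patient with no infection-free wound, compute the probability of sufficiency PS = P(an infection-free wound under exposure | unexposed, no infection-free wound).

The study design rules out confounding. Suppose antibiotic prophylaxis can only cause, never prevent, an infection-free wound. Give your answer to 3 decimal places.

PS ≈ 0.583

p₁ = P(outcome | exposed) = 436/703 = 0.6202
p₀ = P(outcome | unexposed) = 302/3386 = 0.089191
Under exogeneity and monotonicity, PS = (p₁ − p₀) / (1 − p₀).
PS = (0.6202 − 0.089191) / (1 − 0.089191) = 0.53101 / 0.91081 ≈ 0.5830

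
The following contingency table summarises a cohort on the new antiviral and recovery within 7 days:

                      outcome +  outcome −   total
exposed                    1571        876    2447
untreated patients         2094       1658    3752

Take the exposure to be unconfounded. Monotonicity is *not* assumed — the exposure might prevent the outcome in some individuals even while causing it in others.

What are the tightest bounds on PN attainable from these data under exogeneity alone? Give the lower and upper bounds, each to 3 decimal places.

p₁ = P(outcome | exposed) = 1571/2447 = 0.64201
p₀ = P(outcome | unexposed) = 2094/3752 = 0.5581
Under exogeneity alone the bounds on PN are max{0,(p₁−p₀)/p₁} ≤ PN ≤ min{1,(1−p₀)/p₁}.
  lower = (p₁ − p₀)/p₁ = 0.083908 / 0.64201 ≈ 0.1307
  upper = min{1, (1 − p₀)/p₁} = 0.4419 / 0.64201 ≈ 0.6883

0.131 ≤ PN ≤ 0.688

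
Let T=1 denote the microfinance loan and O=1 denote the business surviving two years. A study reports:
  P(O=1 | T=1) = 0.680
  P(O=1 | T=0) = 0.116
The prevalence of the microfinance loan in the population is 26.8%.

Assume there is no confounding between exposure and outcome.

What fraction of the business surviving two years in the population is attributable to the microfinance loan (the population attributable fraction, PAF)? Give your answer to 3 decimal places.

Let p₁ = 0.68, p₀ = 0.116.
Overall risk P(Y=1) = π·p₁ + (1−π)·p₀ = 0.268×0.68 + 0.732×0.116 = 0.26715.
Under exogeneity, PAF = [P(Y=1) − p₀] / P(Y=1).
PAF = (0.26715 − 0.116) / 0.26715 ≈ 0.5658

PAF ≈ 0.566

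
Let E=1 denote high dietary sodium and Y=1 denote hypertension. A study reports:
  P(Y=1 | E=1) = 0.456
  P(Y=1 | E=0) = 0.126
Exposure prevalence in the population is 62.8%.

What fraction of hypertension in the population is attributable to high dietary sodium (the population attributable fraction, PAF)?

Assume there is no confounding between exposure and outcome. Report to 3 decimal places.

Let p₁ = 0.456, p₀ = 0.126.
Overall risk P(Y=1) = π·p₁ + (1−π)·p₀ = 0.628×0.456 + 0.372×0.126 = 0.33324.
Under exogeneity, PAF = [P(Y=1) − p₀] / P(Y=1).
PAF = (0.33324 − 0.126) / 0.33324 ≈ 0.6219

PAF ≈ 0.622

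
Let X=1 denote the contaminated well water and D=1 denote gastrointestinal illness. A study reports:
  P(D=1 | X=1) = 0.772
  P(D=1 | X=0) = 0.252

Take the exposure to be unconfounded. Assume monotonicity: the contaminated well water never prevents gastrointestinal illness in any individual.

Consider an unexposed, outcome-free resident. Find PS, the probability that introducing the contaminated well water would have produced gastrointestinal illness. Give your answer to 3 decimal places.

Let p₁ = 0.772, p₀ = 0.252.
Under exogeneity and monotonicity, PS = (p₁ − p₀) / (1 − p₀).
PS = (0.772 − 0.252) / (1 − 0.252) = 0.52 / 0.748 ≈ 0.6952

PS ≈ 0.695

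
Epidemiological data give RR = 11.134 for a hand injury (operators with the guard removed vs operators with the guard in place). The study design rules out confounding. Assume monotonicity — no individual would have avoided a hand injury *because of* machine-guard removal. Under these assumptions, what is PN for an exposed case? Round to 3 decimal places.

Under exogeneity and monotonicity, PN = (RR − 1) / RR = 1 − 1/RR.
PN = (11.134 − 1) / 11.134 = 10.13 / 11.134 ≈ 0.9102

PN ≈ 0.910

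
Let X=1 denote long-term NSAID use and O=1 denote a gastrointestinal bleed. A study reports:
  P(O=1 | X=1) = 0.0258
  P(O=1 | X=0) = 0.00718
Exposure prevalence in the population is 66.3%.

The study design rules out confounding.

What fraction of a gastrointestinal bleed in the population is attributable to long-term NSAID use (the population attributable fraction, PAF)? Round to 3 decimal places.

Let p₁ = 0.0258, p₀ = 0.00718.
Overall risk P(Y=1) = π·p₁ + (1−π)·p₀ = 0.663×0.0258 + 0.337×0.00718 = 0.019525.
Under exogeneity, PAF = [P(Y=1) − p₀] / P(Y=1).
PAF = (0.019525 − 0.00718) / 0.019525 ≈ 0.6323

PAF ≈ 0.632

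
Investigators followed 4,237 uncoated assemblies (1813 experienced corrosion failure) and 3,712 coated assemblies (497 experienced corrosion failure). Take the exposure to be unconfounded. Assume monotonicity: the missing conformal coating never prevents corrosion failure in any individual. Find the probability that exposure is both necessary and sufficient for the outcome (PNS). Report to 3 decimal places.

p₁ = P(outcome | exposed) = 1813/4237 = 0.4279
p₀ = P(outcome | unexposed) = 497/3712 = 0.13389
Under exogeneity and monotonicity, PNS = p₁ − p₀.
PNS = 0.4279 − 0.13389 = 0.29401

PNS ≈ 0.294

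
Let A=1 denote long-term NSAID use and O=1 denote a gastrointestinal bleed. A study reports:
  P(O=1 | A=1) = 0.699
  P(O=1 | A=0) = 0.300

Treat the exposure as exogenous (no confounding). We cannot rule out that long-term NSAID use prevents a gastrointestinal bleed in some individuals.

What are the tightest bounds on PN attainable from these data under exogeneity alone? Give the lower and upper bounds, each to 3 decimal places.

0.571 ≤ PN ≤ 1.000

Let p₁ = 0.699, p₀ = 0.3.
Under exogeneity alone the bounds on PN are max{0,(p₁−p₀)/p₁} ≤ PN ≤ min{1,(1−p₀)/p₁}.
  lower = (p₁ − p₀)/p₁ = 0.399 / 0.699 ≈ 0.5708
  upper = min{1, (1 − p₀)/p₁} = 0.7 / 0.699 ≈ 1.0014 → capped at 1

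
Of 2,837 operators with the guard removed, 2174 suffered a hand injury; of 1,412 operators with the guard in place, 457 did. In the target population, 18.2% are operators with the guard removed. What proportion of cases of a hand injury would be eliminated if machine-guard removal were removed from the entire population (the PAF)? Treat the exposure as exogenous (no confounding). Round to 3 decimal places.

p₁ = P(outcome | exposed) = 2174/2837 = 0.7663
p₀ = P(outcome | unexposed) = 457/1412 = 0.32365
Overall risk P(Y=1) = π·p₁ + (1−π)·p₀ = 0.182×0.7663 + 0.818×0.32365 = 0.40422.
Under exogeneity, PAF = [P(Y=1) − p₀] / P(Y=1).
PAF = (0.40422 − 0.32365) / 0.40422 ≈ 0.1993

PAF ≈ 0.199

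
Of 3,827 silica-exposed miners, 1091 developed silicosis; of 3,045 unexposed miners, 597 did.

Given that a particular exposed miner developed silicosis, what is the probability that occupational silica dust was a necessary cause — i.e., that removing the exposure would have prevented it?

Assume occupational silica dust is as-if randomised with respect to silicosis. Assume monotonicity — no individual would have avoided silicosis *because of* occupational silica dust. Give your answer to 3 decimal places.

p₁ = P(outcome | exposed) = 1091/3827 = 0.28508
p₀ = P(outcome | unexposed) = 597/3045 = 0.19606
Under exogeneity and monotonicity, PN = (p₁ − p₀) / p₁.
PN = (0.28508 − 0.19606) / 0.28508 = 0.089021 / 0.28508 ≈ 0.3123

PN ≈ 0.312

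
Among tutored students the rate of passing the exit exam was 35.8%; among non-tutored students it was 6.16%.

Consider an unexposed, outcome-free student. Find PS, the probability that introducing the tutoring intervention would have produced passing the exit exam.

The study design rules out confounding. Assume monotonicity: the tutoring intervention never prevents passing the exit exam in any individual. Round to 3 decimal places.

p₁ = 0.358, p₀ = 0.0616.
Under exogeneity and monotonicity, PS = (p₁ − p₀) / (1 − p₀).
PS = (0.358 − 0.0616) / (1 − 0.0616) = 0.2964 / 0.9384 ≈ 0.3159

PS ≈ 0.316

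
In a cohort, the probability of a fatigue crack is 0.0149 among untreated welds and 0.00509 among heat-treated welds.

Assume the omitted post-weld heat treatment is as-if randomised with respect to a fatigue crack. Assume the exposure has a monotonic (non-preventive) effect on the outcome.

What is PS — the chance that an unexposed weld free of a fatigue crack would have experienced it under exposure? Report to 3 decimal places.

Let p₁ = 0.0149, p₀ = 0.00509.
Under exogeneity and monotonicity, PS = (p₁ − p₀) / (1 − p₀).
PS = (0.0149 − 0.00509) / (1 − 0.00509) = 0.00981 / 0.99491 ≈ 0.0099

PS ≈ 0.010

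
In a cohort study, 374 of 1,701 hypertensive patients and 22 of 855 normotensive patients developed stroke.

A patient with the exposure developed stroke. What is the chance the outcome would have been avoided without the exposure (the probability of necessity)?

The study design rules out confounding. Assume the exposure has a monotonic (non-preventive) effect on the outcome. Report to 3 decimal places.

PN ≈ 0.883

p₁ = P(outcome | exposed) = 374/1701 = 0.21987
p₀ = P(outcome | unexposed) = 22/855 = 0.025731
Under exogeneity and monotonicity, PN = (p₁ − p₀) / p₁.
PN = (0.21987 − 0.025731) / 0.21987 = 0.19414 / 0.21987 ≈ 0.8830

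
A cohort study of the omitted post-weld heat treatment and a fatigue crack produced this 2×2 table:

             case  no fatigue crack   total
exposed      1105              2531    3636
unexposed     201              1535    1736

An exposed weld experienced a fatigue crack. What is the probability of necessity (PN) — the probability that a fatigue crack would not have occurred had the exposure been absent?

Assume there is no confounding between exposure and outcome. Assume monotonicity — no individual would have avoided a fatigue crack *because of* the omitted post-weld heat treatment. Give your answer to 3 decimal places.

PN ≈ 0.619

p₁ = P(outcome | exposed) = 1105/3636 = 0.30391
p₀ = P(outcome | unexposed) = 201/1736 = 0.11578
Under exogeneity and monotonicity, PN = (p₁ − p₀)/p₁.
PN = (0.30391 − 0.11578) / 0.30391 ≈ 0.6190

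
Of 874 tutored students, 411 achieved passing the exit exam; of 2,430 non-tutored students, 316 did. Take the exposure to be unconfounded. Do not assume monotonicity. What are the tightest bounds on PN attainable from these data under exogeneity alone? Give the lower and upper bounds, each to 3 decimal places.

p₁ = P(outcome | exposed) = 411/874 = 0.47025
p₀ = P(outcome | unexposed) = 316/2430 = 0.13004
Under exogeneity alone the bounds on PN are max{0,(p₁−p₀)/p₁} ≤ PN ≤ min{1,(1−p₀)/p₁}.
  lower = (p₁ − p₀)/p₁ = 0.34021 / 0.47025 ≈ 0.7235
  upper = min{1, (1 − p₀)/p₁} = 0.86996 / 0.47025 ≈ 1.8500 → capped at 1

0.723 ≤ PN ≤ 1.000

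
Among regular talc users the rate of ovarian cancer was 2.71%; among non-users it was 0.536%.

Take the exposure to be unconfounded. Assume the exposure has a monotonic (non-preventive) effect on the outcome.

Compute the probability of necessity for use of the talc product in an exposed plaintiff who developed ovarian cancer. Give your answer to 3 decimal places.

p₁ = 0.0271, p₀ = 0.00536.
Under exogeneity and monotonicity, PN = (p₁ − p₀) / p₁.
PN = (0.0271 − 0.00536) / 0.0271 = 0.02174 / 0.0271 ≈ 0.8022

PN ≈ 0.802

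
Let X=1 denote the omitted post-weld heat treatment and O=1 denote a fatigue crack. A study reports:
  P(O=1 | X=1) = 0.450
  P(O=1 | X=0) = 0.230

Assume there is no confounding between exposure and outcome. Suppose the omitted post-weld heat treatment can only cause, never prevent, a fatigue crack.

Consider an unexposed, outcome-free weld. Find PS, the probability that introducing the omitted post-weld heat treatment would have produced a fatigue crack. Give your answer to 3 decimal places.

Let p₁ = 0.45, p₀ = 0.23.
Under exogeneity and monotonicity, PS = (p₁ − p₀) / (1 − p₀).
PS = (0.45 − 0.23) / (1 − 0.23) = 0.22 / 0.77 ≈ 0.2857

PS ≈ 0.286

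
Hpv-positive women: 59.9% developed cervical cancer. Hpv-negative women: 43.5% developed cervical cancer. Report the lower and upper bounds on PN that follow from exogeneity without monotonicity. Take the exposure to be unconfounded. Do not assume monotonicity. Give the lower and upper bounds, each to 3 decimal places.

0.274 ≤ PN ≤ 0.943

p₁ = 0.599, p₀ = 0.435.
Under exogeneity alone the bounds on PN are max{0,(p₁−p₀)/p₁} ≤ PN ≤ min{1,(1−p₀)/p₁}.
  lower = (p₁ − p₀)/p₁ = 0.164 / 0.599 ≈ 0.2738
  upper = min{1, (1 − p₀)/p₁} = 0.565 / 0.599 ≈ 0.9432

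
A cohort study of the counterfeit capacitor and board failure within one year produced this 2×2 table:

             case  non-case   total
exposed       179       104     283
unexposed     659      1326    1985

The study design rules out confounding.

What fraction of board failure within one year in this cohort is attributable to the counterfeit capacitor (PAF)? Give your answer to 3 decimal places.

PAF ≈ 0.101

p₁ = P(outcome | exposed) = 179/283 = 0.63251
p₀ = P(outcome | unexposed) = 659/1985 = 0.33199
Exposure prevalence π = 283/2268 = 0.12478; overall risk P(Y=1) = 0.36949.
Under exogeneity, PAF = [P(Y=1) − p₀]/P(Y=1).
PAF = (0.36949 − 0.33199) / 0.36949 ≈ 0.1015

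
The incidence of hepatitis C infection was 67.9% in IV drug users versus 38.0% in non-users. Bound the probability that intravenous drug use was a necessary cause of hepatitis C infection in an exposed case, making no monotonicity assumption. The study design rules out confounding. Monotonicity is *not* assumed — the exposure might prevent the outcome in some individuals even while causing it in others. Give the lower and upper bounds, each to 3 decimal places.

0.440 ≤ PN ≤ 0.913

p₁ = 0.679, p₀ = 0.38.
Under exogeneity alone the bounds on PN are max{0,(p₁−p₀)/p₁} ≤ PN ≤ min{1,(1−p₀)/p₁}.
  lower = (p₁ − p₀)/p₁ = 0.299 / 0.679 ≈ 0.4404
  upper = min{1, (1 − p₀)/p₁} = 0.62 / 0.679 ≈ 0.9131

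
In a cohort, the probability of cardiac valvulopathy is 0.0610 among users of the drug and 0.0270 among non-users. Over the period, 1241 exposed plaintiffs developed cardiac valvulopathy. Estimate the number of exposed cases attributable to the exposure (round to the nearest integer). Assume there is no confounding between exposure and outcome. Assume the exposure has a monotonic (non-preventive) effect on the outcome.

Let p₁ = 0.061, p₀ = 0.027.
PN = (p₁ − p₀)/p₁ = (0.061 − 0.027) / 0.061 ≈ 0.55738.
Attributable cases ≈ PN × (exposed cases) = 0.55738 × 1241 ≈ 691.70.

about 692 cases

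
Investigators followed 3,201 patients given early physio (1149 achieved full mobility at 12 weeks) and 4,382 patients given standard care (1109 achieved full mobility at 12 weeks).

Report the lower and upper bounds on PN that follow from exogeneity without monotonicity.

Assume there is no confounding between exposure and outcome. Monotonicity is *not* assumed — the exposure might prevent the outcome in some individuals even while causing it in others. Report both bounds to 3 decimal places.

p₁ = P(outcome | exposed) = 1149/3201 = 0.35895
p₀ = P(outcome | unexposed) = 1109/4382 = 0.25308
Under exogeneity alone the bounds on PN are max{0,(p₁−p₀)/p₁} ≤ PN ≤ min{1,(1−p₀)/p₁}.
  lower = (p₁ − p₀)/p₁ = 0.10587 / 0.35895 ≈ 0.2949
  upper = min{1, (1 − p₀)/p₁} = 0.74692 / 0.35895 ≈ 2.0808 → capped at 1

0.295 ≤ PN ≤ 1.000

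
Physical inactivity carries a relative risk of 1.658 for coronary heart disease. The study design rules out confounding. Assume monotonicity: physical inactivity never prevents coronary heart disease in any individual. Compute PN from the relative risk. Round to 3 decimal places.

PN ≈ 0.397

Under exogeneity and monotonicity, PN = (RR − 1) / RR = 1 − 1/RR.
PN = (1.658 − 1) / 1.658 = 0.658 / 1.658 ≈ 0.3969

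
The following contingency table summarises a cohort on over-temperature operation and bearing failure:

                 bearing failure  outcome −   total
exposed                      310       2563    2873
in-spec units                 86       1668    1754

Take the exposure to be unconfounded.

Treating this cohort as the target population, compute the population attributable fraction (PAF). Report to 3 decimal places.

p₁ = P(outcome | exposed) = 310/2873 = 0.1079
p₀ = P(outcome | unexposed) = 86/1754 = 0.049031
Exposure prevalence π = 2873/4627 = 0.62092; overall risk P(Y=1) = 0.085585.
Under exogeneity, PAF = [P(Y=1) − p₀]/P(Y=1).
PAF = (0.085585 − 0.049031) / 0.085585 ≈ 0.4271

PAF ≈ 0.427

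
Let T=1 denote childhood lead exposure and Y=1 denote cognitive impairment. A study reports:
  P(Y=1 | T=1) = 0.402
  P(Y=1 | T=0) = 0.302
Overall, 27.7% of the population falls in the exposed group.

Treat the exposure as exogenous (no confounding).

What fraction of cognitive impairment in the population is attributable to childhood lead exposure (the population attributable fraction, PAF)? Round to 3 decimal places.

Let p₁ = 0.402, p₀ = 0.302.
Overall risk P(Y=1) = π·p₁ + (1−π)·p₀ = 0.277×0.402 + 0.723×0.302 = 0.3297.
Under exogeneity, PAF = [P(Y=1) − p₀] / P(Y=1).
PAF = (0.3297 − 0.302) / 0.3297 ≈ 0.0840

PAF ≈ 0.084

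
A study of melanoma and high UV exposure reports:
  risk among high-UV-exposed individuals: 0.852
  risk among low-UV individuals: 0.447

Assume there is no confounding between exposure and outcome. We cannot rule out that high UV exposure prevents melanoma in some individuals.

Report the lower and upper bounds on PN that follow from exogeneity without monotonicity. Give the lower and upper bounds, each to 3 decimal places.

Let p₁ = 0.852, p₀ = 0.447.
Under exogeneity alone the bounds on PN are max{0,(p₁−p₀)/p₁} ≤ PN ≤ min{1,(1−p₀)/p₁}.
  lower = (p₁ − p₀)/p₁ = 0.405 / 0.852 ≈ 0.4754
  upper = min{1, (1 − p₀)/p₁} = 0.553 / 0.852 ≈ 0.6491

0.475 ≤ PN ≤ 0.649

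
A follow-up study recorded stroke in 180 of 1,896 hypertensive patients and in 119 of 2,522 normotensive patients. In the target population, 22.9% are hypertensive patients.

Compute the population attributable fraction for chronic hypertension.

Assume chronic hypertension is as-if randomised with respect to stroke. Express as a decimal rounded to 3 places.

PAF ≈ 0.188

p₁ = P(outcome | exposed) = 180/1896 = 0.094937
p₀ = P(outcome | unexposed) = 119/2522 = 0.047185
Overall risk P(Y=1) = π·p₁ + (1−π)·p₀ = 0.229×0.094937 + 0.771×0.047185 = 0.05812.
Under exogeneity, PAF = [P(Y=1) − p₀] / P(Y=1).
PAF = (0.05812 − 0.047185) / 0.05812 ≈ 0.1881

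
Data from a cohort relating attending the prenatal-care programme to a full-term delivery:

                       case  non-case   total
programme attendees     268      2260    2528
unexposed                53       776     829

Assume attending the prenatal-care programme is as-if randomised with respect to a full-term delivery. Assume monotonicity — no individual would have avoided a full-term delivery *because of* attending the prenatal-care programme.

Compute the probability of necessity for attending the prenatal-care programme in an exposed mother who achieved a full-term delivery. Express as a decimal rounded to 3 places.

p₁ = P(outcome | exposed) = 268/2528 = 0.10601
p₀ = P(outcome | unexposed) = 53/829 = 0.063932
Under exogeneity and monotonicity, PN = (p₁ − p₀) / p₁.
PN = (0.10601 − 0.063932) / 0.10601 = 0.04208 / 0.10601 ≈ 0.3969

PN ≈ 0.397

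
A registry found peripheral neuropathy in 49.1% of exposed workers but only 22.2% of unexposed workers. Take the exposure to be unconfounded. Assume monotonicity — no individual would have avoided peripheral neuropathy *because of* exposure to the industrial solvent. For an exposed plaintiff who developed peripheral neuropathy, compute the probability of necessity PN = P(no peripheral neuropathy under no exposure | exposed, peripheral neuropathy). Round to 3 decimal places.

p₁ = 0.491, p₀ = 0.222.
Under exogeneity and monotonicity, PN = (p₁ − p₀) / p₁.
PN = (0.491 − 0.222) / 0.491 = 0.269 / 0.491 ≈ 0.5479

PN ≈ 0.548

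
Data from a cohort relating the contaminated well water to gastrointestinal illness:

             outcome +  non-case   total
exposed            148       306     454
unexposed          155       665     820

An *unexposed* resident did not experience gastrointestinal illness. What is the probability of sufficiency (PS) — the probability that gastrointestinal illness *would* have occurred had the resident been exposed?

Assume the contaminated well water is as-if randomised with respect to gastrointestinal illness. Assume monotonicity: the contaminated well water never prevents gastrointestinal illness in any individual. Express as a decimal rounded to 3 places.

p₁ = P(outcome | exposed) = 148/454 = 0.32599
p₀ = P(outcome | unexposed) = 155/820 = 0.18902
Under exogeneity and monotonicity, PS = (p₁ − p₀)/(1 − p₀).
PS = (0.32599 − 0.18902) / 0.81098 ≈ 0.1689

PS ≈ 0.169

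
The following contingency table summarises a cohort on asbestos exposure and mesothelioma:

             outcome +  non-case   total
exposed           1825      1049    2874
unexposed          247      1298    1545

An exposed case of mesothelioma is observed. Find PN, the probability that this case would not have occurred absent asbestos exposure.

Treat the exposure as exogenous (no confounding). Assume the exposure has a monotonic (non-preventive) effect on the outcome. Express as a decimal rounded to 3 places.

PN ≈ 0.748

p₁ = P(outcome | exposed) = 1825/2874 = 0.635
p₀ = P(outcome | unexposed) = 247/1545 = 0.15987
Under exogeneity and monotonicity, PN = (p₁ − p₀) / p₁.
PN = (0.635 − 0.15987) / 0.635 = 0.47513 / 0.635 ≈ 0.7482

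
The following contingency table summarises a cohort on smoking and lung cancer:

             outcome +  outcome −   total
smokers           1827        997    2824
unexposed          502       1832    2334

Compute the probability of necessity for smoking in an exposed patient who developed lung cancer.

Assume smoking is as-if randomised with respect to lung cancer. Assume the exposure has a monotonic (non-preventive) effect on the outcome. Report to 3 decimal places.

p₁ = P(outcome | exposed) = 1827/2824 = 0.64695
p₀ = P(outcome | unexposed) = 502/2334 = 0.21508
Under exogeneity and monotonicity, PN = (p₁ − p₀)/p₁.
PN = (0.64695 − 0.21508) / 0.64695 ≈ 0.6675

PN ≈ 0.668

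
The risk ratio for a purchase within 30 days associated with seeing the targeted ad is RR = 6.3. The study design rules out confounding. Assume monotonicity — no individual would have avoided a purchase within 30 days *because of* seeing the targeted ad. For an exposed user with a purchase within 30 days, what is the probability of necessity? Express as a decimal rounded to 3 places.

PN ≈ 0.841

Under exogeneity and monotonicity, PN = (RR − 1) / RR = 1 − 1/RR.
PN = (6.3 − 1) / 6.3 = 5.3 / 6.3 ≈ 0.8413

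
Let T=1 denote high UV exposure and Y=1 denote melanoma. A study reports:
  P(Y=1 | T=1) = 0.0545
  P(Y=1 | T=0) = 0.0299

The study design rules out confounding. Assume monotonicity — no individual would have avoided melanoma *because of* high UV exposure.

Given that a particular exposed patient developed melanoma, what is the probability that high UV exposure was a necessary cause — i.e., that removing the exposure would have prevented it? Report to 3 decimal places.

Let p₁ = 0.0545, p₀ = 0.0299.
Under exogeneity and monotonicity, PN = (p₁ − p₀) / p₁.
PN = (0.0545 − 0.0299) / 0.0545 = 0.0246 / 0.0545 ≈ 0.4514

PN ≈ 0.451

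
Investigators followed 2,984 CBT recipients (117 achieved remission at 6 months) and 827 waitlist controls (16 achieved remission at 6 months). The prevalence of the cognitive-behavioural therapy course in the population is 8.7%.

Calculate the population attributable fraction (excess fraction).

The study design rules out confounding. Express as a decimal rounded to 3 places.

p₁ = P(outcome | exposed) = 117/2984 = 0.039209
p₀ = P(outcome | unexposed) = 16/827 = 0.019347
Overall risk P(Y=1) = π·p₁ + (1−π)·p₀ = 0.087×0.039209 + 0.913×0.019347 = 0.021075.
Under exogeneity, PAF = [P(Y=1) − p₀] / P(Y=1).
PAF = (0.021075 − 0.019347) / 0.021075 ≈ 0.0820

PAF ≈ 0.082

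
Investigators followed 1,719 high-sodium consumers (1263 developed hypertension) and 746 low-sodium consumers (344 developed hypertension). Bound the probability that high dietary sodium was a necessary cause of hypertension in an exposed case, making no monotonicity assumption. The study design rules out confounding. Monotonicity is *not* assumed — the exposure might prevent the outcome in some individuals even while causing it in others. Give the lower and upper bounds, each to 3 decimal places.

0.372 ≤ PN ≤ 0.733

p₁ = P(outcome | exposed) = 1263/1719 = 0.73473
p₀ = P(outcome | unexposed) = 344/746 = 0.46113
Under exogeneity alone the bounds on PN are max{0,(p₁−p₀)/p₁} ≤ PN ≤ min{1,(1−p₀)/p₁}.
  lower = (p₁ − p₀)/p₁ = 0.2736 / 0.73473 ≈ 0.3724
  upper = min{1, (1 − p₀)/p₁} = 0.53887 / 0.73473 ≈ 0.7334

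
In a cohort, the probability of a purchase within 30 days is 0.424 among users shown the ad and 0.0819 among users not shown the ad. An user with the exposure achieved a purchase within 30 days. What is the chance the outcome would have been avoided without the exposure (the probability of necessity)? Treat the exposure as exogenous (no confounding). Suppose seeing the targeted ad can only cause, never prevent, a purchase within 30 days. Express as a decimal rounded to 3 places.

Let p₁ = 0.424, p₀ = 0.0819.
Under exogeneity and monotonicity, PN = (p₁ − p₀) / p₁.
PN = (0.424 − 0.0819) / 0.424 = 0.3421 / 0.424 ≈ 0.8068

PN ≈ 0.807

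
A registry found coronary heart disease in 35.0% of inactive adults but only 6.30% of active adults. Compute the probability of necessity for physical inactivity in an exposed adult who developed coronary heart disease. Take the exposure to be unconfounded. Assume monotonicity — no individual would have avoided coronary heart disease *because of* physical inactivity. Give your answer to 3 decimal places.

p₁ = 0.35, p₀ = 0.063.
Under exogeneity and monotonicity, PN = (p₁ − p₀) / p₁.
PN = (0.35 − 0.063) / 0.35 = 0.287 / 0.35 ≈ 0.8200

PN ≈ 0.820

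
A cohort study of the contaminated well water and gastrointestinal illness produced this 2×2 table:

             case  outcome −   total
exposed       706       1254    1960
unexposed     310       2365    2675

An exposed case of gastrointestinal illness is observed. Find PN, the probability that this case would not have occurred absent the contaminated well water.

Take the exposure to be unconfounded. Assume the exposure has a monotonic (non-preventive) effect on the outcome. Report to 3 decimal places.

p₁ = P(outcome | exposed) = 706/1960 = 0.3602
p₀ = P(outcome | unexposed) = 310/2675 = 0.11589
Under exogeneity and monotonicity, PN = (p₁ − p₀)/p₁.
PN = (0.3602 − 0.11589) / 0.3602 ≈ 0.6783

PN ≈ 0.678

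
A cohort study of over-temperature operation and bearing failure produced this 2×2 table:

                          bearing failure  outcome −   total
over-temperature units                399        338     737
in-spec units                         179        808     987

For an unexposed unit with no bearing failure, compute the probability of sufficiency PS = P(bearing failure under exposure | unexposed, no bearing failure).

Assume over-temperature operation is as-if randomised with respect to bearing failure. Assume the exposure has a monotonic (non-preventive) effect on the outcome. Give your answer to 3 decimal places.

PS ≈ 0.440

p₁ = P(outcome | exposed) = 399/737 = 0.54138
p₀ = P(outcome | unexposed) = 179/987 = 0.18136
Under exogeneity and monotonicity, PS = (p₁ − p₀)/(1 − p₀).
PS = (0.54138 − 0.18136) / 0.81864 ≈ 0.4398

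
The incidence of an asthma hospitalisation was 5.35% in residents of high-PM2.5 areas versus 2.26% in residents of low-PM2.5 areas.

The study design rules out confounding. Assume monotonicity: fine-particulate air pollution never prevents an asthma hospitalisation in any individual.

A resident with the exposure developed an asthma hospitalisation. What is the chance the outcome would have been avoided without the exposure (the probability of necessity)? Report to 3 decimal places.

PN ≈ 0.578

p₁ = 0.0535, p₀ = 0.0226.
Under exogeneity and monotonicity, PN = (p₁ − p₀) / p₁.
PN = (0.0535 − 0.0226) / 0.0535 = 0.0309 / 0.0535 ≈ 0.5776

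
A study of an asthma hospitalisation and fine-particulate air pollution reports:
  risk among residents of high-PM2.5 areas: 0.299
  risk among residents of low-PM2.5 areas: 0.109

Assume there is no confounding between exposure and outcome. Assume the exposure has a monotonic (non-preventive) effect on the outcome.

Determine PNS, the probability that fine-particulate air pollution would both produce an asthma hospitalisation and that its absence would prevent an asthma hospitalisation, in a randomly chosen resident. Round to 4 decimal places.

PNS ≈ 0.1900

Let p₁ = 0.299, p₀ = 0.109.
Under exogeneity and monotonicity, PNS = p₁ − p₀.
PNS = 0.299 − 0.109 = 0.19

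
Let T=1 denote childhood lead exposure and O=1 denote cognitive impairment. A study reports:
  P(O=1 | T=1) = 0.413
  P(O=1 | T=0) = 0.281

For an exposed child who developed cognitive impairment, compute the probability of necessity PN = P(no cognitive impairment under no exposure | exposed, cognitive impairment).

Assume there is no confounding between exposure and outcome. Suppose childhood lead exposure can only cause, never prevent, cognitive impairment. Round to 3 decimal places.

PN ≈ 0.320

Let p₁ = 0.413, p₀ = 0.281.
Under exogeneity and monotonicity, PN = (p₁ − p₀) / p₁.
PN = (0.413 − 0.281) / 0.413 = 0.132 / 0.413 ≈ 0.3196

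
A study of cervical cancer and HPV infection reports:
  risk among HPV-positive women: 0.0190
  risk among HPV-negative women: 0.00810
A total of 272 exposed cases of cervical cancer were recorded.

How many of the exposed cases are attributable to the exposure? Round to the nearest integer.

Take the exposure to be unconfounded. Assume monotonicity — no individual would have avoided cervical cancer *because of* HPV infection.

about 156 cases

Let p₁ = 0.019, p₀ = 0.0081.
PN = (p₁ − p₀)/p₁ = (0.019 − 0.0081) / 0.019 ≈ 0.57368.
Attributable cases ≈ PN × (exposed cases) = 0.57368 × 272 ≈ 156.04.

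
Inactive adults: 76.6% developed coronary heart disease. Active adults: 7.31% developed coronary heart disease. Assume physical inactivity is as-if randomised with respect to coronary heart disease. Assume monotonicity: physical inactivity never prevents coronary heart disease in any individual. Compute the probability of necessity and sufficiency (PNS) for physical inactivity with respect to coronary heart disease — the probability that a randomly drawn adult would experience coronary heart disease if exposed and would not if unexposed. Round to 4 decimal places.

PNS ≈ 0.6929

p₁ = 0.766, p₀ = 0.0731.
Under exogeneity and monotonicity, PNS = p₁ − p₀.
PNS = 0.766 − 0.0731 = 0.6929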